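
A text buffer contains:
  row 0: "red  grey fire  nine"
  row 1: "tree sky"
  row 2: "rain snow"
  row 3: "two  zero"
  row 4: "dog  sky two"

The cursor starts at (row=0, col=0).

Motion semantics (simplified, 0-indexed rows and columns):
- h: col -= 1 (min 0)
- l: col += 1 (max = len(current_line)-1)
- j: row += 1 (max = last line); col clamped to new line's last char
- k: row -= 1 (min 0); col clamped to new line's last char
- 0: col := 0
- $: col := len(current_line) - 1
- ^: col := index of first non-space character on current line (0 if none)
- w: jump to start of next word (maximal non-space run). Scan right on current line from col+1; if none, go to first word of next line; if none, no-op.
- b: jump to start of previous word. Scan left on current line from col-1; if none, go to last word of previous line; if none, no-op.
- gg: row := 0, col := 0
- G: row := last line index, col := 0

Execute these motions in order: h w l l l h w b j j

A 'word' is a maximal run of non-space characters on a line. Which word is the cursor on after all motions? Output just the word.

Answer: snow

Derivation:
After 1 (h): row=0 col=0 char='r'
After 2 (w): row=0 col=5 char='g'
After 3 (l): row=0 col=6 char='r'
After 4 (l): row=0 col=7 char='e'
After 5 (l): row=0 col=8 char='y'
After 6 (h): row=0 col=7 char='e'
After 7 (w): row=0 col=10 char='f'
After 8 (b): row=0 col=5 char='g'
After 9 (j): row=1 col=5 char='s'
After 10 (j): row=2 col=5 char='s'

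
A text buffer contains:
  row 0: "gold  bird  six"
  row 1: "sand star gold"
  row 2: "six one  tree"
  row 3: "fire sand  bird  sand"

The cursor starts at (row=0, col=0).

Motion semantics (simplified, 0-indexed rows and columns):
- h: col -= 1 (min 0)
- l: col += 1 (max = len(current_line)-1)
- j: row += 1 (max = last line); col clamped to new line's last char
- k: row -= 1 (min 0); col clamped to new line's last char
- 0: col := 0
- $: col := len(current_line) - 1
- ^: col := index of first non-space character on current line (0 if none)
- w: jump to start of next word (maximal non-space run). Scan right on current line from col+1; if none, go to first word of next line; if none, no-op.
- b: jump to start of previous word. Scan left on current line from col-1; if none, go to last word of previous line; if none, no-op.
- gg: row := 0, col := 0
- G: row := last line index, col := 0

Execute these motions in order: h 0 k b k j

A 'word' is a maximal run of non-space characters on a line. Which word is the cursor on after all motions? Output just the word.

After 1 (h): row=0 col=0 char='g'
After 2 (0): row=0 col=0 char='g'
After 3 (k): row=0 col=0 char='g'
After 4 (b): row=0 col=0 char='g'
After 5 (k): row=0 col=0 char='g'
After 6 (j): row=1 col=0 char='s'

Answer: sand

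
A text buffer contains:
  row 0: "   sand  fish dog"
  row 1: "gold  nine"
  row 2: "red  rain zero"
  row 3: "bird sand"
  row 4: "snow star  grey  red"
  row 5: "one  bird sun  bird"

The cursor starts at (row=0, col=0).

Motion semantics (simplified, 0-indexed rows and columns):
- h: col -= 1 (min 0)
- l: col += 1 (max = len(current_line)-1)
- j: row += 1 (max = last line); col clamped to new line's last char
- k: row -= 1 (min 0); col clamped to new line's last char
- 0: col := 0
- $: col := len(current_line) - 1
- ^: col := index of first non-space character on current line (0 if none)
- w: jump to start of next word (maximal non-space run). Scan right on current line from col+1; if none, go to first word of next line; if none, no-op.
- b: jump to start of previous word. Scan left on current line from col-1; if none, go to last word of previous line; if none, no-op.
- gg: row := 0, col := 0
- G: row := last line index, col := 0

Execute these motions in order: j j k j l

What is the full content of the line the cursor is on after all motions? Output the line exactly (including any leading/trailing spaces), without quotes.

Answer: red  rain zero

Derivation:
After 1 (j): row=1 col=0 char='g'
After 2 (j): row=2 col=0 char='r'
After 3 (k): row=1 col=0 char='g'
After 4 (j): row=2 col=0 char='r'
After 5 (l): row=2 col=1 char='e'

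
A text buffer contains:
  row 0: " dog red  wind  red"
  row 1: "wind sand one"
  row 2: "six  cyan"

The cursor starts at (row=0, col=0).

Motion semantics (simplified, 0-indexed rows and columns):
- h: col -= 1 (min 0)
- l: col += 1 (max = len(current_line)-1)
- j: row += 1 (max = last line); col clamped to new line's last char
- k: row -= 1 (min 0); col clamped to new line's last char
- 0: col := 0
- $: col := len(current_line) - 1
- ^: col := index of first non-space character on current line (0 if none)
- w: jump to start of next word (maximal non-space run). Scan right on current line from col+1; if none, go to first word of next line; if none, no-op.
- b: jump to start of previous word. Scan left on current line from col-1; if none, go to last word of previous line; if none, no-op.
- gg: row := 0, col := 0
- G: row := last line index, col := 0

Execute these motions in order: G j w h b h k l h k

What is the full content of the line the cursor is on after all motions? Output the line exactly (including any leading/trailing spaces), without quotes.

After 1 (G): row=2 col=0 char='s'
After 2 (j): row=2 col=0 char='s'
After 3 (w): row=2 col=5 char='c'
After 4 (h): row=2 col=4 char='_'
After 5 (b): row=2 col=0 char='s'
After 6 (h): row=2 col=0 char='s'
After 7 (k): row=1 col=0 char='w'
After 8 (l): row=1 col=1 char='i'
After 9 (h): row=1 col=0 char='w'
After 10 (k): row=0 col=0 char='_'

Answer:  dog red  wind  red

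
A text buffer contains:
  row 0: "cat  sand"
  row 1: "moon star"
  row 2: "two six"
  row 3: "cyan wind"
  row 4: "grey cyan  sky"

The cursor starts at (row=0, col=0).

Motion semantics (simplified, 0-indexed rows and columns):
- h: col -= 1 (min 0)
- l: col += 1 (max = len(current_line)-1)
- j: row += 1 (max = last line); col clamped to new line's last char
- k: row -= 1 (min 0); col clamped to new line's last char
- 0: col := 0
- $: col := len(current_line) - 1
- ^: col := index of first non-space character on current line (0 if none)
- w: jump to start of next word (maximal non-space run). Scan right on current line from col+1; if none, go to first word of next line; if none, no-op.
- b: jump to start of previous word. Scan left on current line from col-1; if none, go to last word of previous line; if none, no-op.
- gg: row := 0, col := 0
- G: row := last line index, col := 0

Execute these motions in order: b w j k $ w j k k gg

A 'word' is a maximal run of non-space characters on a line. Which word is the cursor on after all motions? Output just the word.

After 1 (b): row=0 col=0 char='c'
After 2 (w): row=0 col=5 char='s'
After 3 (j): row=1 col=5 char='s'
After 4 (k): row=0 col=5 char='s'
After 5 ($): row=0 col=8 char='d'
After 6 (w): row=1 col=0 char='m'
After 7 (j): row=2 col=0 char='t'
After 8 (k): row=1 col=0 char='m'
After 9 (k): row=0 col=0 char='c'
After 10 (gg): row=0 col=0 char='c'

Answer: cat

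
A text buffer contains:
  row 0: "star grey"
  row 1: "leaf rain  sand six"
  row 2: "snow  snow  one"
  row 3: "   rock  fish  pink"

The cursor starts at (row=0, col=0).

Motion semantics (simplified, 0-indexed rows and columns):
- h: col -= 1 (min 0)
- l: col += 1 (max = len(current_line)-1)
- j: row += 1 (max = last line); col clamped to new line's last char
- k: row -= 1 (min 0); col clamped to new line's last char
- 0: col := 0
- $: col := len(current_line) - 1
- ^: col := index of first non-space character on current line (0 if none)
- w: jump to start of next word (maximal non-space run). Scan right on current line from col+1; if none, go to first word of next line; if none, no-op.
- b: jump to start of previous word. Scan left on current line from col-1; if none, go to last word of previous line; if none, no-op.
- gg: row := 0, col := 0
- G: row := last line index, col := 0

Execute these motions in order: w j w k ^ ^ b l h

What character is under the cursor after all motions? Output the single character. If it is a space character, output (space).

Answer: s

Derivation:
After 1 (w): row=0 col=5 char='g'
After 2 (j): row=1 col=5 char='r'
After 3 (w): row=1 col=11 char='s'
After 4 (k): row=0 col=8 char='y'
After 5 (^): row=0 col=0 char='s'
After 6 (^): row=0 col=0 char='s'
After 7 (b): row=0 col=0 char='s'
After 8 (l): row=0 col=1 char='t'
After 9 (h): row=0 col=0 char='s'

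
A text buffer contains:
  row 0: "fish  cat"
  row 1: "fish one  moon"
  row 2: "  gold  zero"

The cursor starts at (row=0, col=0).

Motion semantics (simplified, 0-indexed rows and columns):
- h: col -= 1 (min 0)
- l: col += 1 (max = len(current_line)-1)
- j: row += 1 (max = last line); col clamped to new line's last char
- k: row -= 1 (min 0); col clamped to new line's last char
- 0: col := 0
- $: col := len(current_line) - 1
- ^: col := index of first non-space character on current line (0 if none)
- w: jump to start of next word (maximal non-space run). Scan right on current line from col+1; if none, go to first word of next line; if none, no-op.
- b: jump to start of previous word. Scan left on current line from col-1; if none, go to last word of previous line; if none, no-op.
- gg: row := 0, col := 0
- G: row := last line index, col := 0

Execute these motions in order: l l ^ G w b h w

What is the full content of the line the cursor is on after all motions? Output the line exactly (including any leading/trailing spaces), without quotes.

After 1 (l): row=0 col=1 char='i'
After 2 (l): row=0 col=2 char='s'
After 3 (^): row=0 col=0 char='f'
After 4 (G): row=2 col=0 char='_'
After 5 (w): row=2 col=2 char='g'
After 6 (b): row=1 col=10 char='m'
After 7 (h): row=1 col=9 char='_'
After 8 (w): row=1 col=10 char='m'

Answer: fish one  moon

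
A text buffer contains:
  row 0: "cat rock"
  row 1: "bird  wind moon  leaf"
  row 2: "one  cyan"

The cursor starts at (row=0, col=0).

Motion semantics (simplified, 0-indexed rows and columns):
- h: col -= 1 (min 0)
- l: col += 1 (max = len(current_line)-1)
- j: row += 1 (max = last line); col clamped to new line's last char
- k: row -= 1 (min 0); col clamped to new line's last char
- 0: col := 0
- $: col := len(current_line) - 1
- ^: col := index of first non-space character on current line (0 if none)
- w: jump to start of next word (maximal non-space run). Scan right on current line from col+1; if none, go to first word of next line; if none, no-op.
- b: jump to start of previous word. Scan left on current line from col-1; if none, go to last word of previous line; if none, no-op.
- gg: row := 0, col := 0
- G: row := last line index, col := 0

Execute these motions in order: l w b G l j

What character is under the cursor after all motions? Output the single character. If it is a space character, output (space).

Answer: n

Derivation:
After 1 (l): row=0 col=1 char='a'
After 2 (w): row=0 col=4 char='r'
After 3 (b): row=0 col=0 char='c'
After 4 (G): row=2 col=0 char='o'
After 5 (l): row=2 col=1 char='n'
After 6 (j): row=2 col=1 char='n'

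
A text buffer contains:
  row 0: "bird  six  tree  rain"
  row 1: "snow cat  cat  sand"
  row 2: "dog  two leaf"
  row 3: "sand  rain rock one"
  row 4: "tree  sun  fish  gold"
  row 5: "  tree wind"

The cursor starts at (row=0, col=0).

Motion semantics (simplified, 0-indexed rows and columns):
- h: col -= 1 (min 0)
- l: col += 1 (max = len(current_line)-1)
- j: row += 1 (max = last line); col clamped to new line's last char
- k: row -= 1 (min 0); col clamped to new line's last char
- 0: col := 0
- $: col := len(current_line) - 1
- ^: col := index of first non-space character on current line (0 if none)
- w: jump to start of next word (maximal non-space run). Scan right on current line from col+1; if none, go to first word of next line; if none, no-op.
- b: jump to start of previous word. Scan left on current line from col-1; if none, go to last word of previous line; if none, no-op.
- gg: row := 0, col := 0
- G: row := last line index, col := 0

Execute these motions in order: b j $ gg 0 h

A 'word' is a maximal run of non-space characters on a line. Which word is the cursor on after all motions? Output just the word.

Answer: bird

Derivation:
After 1 (b): row=0 col=0 char='b'
After 2 (j): row=1 col=0 char='s'
After 3 ($): row=1 col=18 char='d'
After 4 (gg): row=0 col=0 char='b'
After 5 (0): row=0 col=0 char='b'
After 6 (h): row=0 col=0 char='b'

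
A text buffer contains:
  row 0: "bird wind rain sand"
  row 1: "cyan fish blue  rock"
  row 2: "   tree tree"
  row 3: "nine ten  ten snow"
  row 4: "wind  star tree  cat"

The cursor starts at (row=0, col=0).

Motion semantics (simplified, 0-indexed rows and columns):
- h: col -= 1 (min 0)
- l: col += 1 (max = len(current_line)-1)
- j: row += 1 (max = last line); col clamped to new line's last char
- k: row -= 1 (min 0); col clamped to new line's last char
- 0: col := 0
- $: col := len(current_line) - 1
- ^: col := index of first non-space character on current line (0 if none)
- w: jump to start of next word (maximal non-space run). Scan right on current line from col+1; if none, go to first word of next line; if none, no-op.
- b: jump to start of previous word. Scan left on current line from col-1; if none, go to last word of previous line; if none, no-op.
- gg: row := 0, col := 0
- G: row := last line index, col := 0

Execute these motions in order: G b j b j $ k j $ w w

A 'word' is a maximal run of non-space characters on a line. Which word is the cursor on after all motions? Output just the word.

After 1 (G): row=4 col=0 char='w'
After 2 (b): row=3 col=14 char='s'
After 3 (j): row=4 col=14 char='e'
After 4 (b): row=4 col=11 char='t'
After 5 (j): row=4 col=11 char='t'
After 6 ($): row=4 col=19 char='t'
After 7 (k): row=3 col=17 char='w'
After 8 (j): row=4 col=17 char='c'
After 9 ($): row=4 col=19 char='t'
After 10 (w): row=4 col=19 char='t'
After 11 (w): row=4 col=19 char='t'

Answer: cat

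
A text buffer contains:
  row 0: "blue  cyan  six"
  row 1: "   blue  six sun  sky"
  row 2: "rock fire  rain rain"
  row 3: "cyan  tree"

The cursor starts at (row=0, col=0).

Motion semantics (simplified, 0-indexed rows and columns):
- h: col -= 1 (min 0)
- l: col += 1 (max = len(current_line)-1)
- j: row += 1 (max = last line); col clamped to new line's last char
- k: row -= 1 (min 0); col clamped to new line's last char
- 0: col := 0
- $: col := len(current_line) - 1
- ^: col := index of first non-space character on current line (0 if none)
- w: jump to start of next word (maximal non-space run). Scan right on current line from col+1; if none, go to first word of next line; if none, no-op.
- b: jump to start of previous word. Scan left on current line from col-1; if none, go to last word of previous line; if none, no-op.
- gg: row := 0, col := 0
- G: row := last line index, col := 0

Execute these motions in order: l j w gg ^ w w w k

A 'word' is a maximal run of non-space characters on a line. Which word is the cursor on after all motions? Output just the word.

After 1 (l): row=0 col=1 char='l'
After 2 (j): row=1 col=1 char='_'
After 3 (w): row=1 col=3 char='b'
After 4 (gg): row=0 col=0 char='b'
After 5 (^): row=0 col=0 char='b'
After 6 (w): row=0 col=6 char='c'
After 7 (w): row=0 col=12 char='s'
After 8 (w): row=1 col=3 char='b'
After 9 (k): row=0 col=3 char='e'

Answer: blue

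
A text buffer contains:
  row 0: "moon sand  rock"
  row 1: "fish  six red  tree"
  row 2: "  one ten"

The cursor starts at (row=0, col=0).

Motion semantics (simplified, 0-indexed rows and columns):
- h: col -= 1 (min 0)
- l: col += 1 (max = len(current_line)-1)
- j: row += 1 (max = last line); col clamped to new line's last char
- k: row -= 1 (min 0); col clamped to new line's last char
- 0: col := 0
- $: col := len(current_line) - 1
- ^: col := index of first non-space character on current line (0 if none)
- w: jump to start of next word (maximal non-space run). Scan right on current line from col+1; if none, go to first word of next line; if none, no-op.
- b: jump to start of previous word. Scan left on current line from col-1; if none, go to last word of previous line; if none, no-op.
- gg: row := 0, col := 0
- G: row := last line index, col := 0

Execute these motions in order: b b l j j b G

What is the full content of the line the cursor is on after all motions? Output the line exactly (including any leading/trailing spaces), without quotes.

Answer:   one ten

Derivation:
After 1 (b): row=0 col=0 char='m'
After 2 (b): row=0 col=0 char='m'
After 3 (l): row=0 col=1 char='o'
After 4 (j): row=1 col=1 char='i'
After 5 (j): row=2 col=1 char='_'
After 6 (b): row=1 col=15 char='t'
After 7 (G): row=2 col=0 char='_'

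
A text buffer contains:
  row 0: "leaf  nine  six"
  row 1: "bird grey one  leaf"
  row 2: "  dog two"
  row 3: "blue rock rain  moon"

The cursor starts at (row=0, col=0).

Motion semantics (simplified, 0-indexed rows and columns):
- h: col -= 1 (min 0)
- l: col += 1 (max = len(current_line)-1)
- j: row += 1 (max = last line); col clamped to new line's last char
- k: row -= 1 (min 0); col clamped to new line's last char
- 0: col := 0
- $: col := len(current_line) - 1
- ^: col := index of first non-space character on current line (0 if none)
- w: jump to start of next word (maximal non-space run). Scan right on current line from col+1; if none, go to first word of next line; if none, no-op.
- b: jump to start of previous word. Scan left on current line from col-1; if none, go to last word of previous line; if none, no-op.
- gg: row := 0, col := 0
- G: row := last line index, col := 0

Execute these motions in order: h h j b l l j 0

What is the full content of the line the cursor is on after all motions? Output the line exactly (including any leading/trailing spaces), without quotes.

After 1 (h): row=0 col=0 char='l'
After 2 (h): row=0 col=0 char='l'
After 3 (j): row=1 col=0 char='b'
After 4 (b): row=0 col=12 char='s'
After 5 (l): row=0 col=13 char='i'
After 6 (l): row=0 col=14 char='x'
After 7 (j): row=1 col=14 char='_'
After 8 (0): row=1 col=0 char='b'

Answer: bird grey one  leaf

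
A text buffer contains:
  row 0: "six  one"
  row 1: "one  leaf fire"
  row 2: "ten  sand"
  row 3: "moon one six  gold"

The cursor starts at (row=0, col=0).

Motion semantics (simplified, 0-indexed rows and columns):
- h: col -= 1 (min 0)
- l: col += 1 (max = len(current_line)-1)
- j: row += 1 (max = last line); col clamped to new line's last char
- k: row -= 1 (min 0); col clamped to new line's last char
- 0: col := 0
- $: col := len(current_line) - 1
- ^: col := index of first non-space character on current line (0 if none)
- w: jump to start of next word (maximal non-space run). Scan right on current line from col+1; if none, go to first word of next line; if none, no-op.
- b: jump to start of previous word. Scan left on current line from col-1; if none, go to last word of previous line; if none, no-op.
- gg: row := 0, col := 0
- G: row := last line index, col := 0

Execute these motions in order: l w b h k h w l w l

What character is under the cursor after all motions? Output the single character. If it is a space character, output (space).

After 1 (l): row=0 col=1 char='i'
After 2 (w): row=0 col=5 char='o'
After 3 (b): row=0 col=0 char='s'
After 4 (h): row=0 col=0 char='s'
After 5 (k): row=0 col=0 char='s'
After 6 (h): row=0 col=0 char='s'
After 7 (w): row=0 col=5 char='o'
After 8 (l): row=0 col=6 char='n'
After 9 (w): row=1 col=0 char='o'
After 10 (l): row=1 col=1 char='n'

Answer: n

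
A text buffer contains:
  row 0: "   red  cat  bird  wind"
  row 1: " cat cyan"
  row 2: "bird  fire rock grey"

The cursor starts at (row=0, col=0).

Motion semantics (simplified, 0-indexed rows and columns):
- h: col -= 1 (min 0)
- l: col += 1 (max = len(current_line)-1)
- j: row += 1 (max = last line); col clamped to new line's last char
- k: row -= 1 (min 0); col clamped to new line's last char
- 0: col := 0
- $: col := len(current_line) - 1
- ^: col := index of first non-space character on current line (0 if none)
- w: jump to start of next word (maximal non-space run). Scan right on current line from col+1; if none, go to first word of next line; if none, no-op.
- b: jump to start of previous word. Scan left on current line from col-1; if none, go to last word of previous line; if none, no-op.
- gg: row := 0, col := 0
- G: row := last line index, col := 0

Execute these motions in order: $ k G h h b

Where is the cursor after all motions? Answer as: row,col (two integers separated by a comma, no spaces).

After 1 ($): row=0 col=22 char='d'
After 2 (k): row=0 col=22 char='d'
After 3 (G): row=2 col=0 char='b'
After 4 (h): row=2 col=0 char='b'
After 5 (h): row=2 col=0 char='b'
After 6 (b): row=1 col=5 char='c'

Answer: 1,5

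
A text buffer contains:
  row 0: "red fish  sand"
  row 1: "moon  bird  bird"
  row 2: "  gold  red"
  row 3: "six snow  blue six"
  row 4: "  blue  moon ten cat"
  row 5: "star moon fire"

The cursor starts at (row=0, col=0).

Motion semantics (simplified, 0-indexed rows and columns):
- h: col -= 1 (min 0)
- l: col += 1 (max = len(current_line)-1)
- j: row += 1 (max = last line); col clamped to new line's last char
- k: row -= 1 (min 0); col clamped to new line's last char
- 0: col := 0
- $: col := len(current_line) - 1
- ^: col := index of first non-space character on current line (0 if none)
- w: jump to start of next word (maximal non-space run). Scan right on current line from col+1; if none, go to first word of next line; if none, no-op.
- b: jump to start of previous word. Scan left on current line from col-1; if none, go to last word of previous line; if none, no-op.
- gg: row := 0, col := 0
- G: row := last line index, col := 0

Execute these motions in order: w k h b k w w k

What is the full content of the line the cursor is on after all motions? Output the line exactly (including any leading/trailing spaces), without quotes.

Answer: red fish  sand

Derivation:
After 1 (w): row=0 col=4 char='f'
After 2 (k): row=0 col=4 char='f'
After 3 (h): row=0 col=3 char='_'
After 4 (b): row=0 col=0 char='r'
After 5 (k): row=0 col=0 char='r'
After 6 (w): row=0 col=4 char='f'
After 7 (w): row=0 col=10 char='s'
After 8 (k): row=0 col=10 char='s'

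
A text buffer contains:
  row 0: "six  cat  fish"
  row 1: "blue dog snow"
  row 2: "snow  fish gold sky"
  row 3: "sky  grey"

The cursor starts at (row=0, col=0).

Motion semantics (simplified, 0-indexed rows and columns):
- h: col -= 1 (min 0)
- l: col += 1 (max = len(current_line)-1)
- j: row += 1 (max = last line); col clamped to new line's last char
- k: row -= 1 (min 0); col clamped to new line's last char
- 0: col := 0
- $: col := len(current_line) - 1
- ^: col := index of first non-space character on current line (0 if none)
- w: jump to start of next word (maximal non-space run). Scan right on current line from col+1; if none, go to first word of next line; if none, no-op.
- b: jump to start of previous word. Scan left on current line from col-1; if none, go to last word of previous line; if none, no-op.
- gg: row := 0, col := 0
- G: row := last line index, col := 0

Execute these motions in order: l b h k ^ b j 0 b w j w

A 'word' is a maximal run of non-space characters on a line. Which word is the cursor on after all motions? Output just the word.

Answer: fish

Derivation:
After 1 (l): row=0 col=1 char='i'
After 2 (b): row=0 col=0 char='s'
After 3 (h): row=0 col=0 char='s'
After 4 (k): row=0 col=0 char='s'
After 5 (^): row=0 col=0 char='s'
After 6 (b): row=0 col=0 char='s'
After 7 (j): row=1 col=0 char='b'
After 8 (0): row=1 col=0 char='b'
After 9 (b): row=0 col=10 char='f'
After 10 (w): row=1 col=0 char='b'
After 11 (j): row=2 col=0 char='s'
After 12 (w): row=2 col=6 char='f'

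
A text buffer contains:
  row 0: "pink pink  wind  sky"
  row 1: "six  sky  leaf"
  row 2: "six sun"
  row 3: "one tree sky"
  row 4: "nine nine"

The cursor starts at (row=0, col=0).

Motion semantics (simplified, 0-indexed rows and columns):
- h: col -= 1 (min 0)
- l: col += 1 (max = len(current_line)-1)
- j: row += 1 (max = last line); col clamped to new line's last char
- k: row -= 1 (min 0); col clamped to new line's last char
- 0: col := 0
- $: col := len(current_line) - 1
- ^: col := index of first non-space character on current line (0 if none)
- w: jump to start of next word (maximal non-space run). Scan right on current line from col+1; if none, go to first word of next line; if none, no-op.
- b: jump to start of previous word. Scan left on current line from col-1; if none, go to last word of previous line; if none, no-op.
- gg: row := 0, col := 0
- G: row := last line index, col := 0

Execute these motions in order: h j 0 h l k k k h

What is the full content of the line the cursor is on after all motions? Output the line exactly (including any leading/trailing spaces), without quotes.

After 1 (h): row=0 col=0 char='p'
After 2 (j): row=1 col=0 char='s'
After 3 (0): row=1 col=0 char='s'
After 4 (h): row=1 col=0 char='s'
After 5 (l): row=1 col=1 char='i'
After 6 (k): row=0 col=1 char='i'
After 7 (k): row=0 col=1 char='i'
After 8 (k): row=0 col=1 char='i'
After 9 (h): row=0 col=0 char='p'

Answer: pink pink  wind  sky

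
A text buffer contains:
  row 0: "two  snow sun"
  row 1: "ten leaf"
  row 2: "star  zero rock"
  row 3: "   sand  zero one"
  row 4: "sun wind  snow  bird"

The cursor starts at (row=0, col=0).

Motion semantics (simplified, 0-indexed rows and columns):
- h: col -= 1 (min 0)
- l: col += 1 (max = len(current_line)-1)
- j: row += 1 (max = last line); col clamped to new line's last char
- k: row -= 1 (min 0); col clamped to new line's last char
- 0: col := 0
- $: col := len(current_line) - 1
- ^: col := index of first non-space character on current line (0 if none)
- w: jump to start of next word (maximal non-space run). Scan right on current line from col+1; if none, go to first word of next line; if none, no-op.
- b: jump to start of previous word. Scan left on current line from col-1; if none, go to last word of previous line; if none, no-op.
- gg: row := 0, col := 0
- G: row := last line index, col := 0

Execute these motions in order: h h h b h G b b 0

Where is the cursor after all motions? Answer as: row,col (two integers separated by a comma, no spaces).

Answer: 3,0

Derivation:
After 1 (h): row=0 col=0 char='t'
After 2 (h): row=0 col=0 char='t'
After 3 (h): row=0 col=0 char='t'
After 4 (b): row=0 col=0 char='t'
After 5 (h): row=0 col=0 char='t'
After 6 (G): row=4 col=0 char='s'
After 7 (b): row=3 col=14 char='o'
After 8 (b): row=3 col=9 char='z'
After 9 (0): row=3 col=0 char='_'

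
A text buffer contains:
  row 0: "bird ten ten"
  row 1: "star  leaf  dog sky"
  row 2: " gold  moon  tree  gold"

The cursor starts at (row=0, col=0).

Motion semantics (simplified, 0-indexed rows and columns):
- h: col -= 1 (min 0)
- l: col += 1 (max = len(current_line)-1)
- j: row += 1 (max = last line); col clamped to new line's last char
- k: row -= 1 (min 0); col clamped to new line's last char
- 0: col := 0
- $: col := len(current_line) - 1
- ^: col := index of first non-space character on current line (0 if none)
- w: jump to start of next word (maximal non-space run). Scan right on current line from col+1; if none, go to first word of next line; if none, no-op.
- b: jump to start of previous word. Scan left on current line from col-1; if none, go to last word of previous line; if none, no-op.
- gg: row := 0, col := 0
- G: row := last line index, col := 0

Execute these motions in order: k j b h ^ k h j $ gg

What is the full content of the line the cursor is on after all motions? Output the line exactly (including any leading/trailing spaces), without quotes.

After 1 (k): row=0 col=0 char='b'
After 2 (j): row=1 col=0 char='s'
After 3 (b): row=0 col=9 char='t'
After 4 (h): row=0 col=8 char='_'
After 5 (^): row=0 col=0 char='b'
After 6 (k): row=0 col=0 char='b'
After 7 (h): row=0 col=0 char='b'
After 8 (j): row=1 col=0 char='s'
After 9 ($): row=1 col=18 char='y'
After 10 (gg): row=0 col=0 char='b'

Answer: bird ten ten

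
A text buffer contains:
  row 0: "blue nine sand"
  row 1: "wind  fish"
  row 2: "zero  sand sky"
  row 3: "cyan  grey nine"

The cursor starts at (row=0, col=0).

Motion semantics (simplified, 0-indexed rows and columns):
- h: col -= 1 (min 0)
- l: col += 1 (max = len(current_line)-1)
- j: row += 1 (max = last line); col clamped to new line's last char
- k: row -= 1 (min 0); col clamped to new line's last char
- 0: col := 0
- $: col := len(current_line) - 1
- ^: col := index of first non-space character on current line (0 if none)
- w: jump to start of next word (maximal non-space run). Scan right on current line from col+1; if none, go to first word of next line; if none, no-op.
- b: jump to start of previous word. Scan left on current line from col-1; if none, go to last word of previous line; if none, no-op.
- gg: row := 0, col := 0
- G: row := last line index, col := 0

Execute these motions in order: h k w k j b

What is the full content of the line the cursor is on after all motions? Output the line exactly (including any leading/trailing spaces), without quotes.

After 1 (h): row=0 col=0 char='b'
After 2 (k): row=0 col=0 char='b'
After 3 (w): row=0 col=5 char='n'
After 4 (k): row=0 col=5 char='n'
After 5 (j): row=1 col=5 char='_'
After 6 (b): row=1 col=0 char='w'

Answer: wind  fish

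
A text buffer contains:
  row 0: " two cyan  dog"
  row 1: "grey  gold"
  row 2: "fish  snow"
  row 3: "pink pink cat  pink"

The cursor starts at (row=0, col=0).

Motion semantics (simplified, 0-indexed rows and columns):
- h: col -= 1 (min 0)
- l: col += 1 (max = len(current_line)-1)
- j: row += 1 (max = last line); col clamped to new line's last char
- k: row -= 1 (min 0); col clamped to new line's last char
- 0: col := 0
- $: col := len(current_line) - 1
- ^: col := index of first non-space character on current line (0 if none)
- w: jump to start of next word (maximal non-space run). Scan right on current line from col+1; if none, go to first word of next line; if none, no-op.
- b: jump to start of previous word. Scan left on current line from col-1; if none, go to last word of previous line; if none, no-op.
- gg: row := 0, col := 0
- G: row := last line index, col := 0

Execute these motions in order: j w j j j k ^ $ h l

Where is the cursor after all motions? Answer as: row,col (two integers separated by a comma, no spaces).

After 1 (j): row=1 col=0 char='g'
After 2 (w): row=1 col=6 char='g'
After 3 (j): row=2 col=6 char='s'
After 4 (j): row=3 col=6 char='i'
After 5 (j): row=3 col=6 char='i'
After 6 (k): row=2 col=6 char='s'
After 7 (^): row=2 col=0 char='f'
After 8 ($): row=2 col=9 char='w'
After 9 (h): row=2 col=8 char='o'
After 10 (l): row=2 col=9 char='w'

Answer: 2,9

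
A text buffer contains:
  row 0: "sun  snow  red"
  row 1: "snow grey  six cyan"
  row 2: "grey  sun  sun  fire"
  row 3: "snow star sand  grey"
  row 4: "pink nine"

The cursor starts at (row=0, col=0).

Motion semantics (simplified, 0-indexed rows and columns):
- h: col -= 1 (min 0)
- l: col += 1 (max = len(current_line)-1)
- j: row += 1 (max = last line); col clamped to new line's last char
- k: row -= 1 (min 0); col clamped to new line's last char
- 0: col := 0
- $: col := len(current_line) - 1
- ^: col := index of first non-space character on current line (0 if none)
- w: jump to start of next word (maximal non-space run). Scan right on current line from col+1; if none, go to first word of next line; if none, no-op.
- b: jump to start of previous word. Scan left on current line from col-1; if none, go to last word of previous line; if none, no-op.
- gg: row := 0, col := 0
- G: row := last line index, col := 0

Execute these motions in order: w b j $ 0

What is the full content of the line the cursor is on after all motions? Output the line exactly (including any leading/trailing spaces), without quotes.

Answer: snow grey  six cyan

Derivation:
After 1 (w): row=0 col=5 char='s'
After 2 (b): row=0 col=0 char='s'
After 3 (j): row=1 col=0 char='s'
After 4 ($): row=1 col=18 char='n'
After 5 (0): row=1 col=0 char='s'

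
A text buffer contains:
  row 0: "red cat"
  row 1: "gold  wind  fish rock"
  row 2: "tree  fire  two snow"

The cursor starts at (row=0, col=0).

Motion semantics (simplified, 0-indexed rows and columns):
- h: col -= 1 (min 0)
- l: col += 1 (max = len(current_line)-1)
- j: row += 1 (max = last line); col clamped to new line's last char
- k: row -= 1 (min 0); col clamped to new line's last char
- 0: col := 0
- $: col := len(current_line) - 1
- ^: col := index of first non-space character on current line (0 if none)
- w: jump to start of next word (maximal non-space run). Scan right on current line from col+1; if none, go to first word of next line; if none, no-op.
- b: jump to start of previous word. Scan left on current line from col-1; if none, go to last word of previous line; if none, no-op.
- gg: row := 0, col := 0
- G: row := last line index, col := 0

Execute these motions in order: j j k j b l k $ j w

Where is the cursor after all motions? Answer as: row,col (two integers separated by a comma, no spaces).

Answer: 1,12

Derivation:
After 1 (j): row=1 col=0 char='g'
After 2 (j): row=2 col=0 char='t'
After 3 (k): row=1 col=0 char='g'
After 4 (j): row=2 col=0 char='t'
After 5 (b): row=1 col=17 char='r'
After 6 (l): row=1 col=18 char='o'
After 7 (k): row=0 col=6 char='t'
After 8 ($): row=0 col=6 char='t'
After 9 (j): row=1 col=6 char='w'
After 10 (w): row=1 col=12 char='f'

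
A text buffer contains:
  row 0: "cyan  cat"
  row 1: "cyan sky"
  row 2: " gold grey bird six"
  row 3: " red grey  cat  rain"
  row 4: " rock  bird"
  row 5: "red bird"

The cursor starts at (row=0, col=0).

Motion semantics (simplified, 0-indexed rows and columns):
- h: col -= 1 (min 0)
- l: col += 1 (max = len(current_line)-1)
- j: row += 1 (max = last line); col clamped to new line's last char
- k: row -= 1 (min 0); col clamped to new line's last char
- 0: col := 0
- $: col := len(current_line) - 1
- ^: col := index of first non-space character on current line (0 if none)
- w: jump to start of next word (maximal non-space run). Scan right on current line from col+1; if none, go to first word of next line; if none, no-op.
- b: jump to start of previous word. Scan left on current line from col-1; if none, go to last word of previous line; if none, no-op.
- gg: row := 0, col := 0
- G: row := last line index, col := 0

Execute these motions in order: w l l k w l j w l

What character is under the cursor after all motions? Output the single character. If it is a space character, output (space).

After 1 (w): row=0 col=6 char='c'
After 2 (l): row=0 col=7 char='a'
After 3 (l): row=0 col=8 char='t'
After 4 (k): row=0 col=8 char='t'
After 5 (w): row=1 col=0 char='c'
After 6 (l): row=1 col=1 char='y'
After 7 (j): row=2 col=1 char='g'
After 8 (w): row=2 col=6 char='g'
After 9 (l): row=2 col=7 char='r'

Answer: r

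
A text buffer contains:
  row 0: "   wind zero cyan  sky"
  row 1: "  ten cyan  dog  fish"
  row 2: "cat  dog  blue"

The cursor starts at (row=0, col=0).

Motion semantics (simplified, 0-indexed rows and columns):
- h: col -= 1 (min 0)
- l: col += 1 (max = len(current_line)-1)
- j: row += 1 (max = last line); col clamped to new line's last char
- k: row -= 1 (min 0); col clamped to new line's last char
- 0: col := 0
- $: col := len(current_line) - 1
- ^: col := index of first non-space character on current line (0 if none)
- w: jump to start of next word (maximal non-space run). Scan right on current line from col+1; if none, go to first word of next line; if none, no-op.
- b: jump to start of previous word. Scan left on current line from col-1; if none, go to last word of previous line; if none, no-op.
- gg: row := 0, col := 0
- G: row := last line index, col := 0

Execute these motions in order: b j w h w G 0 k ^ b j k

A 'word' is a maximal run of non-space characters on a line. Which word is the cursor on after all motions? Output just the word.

After 1 (b): row=0 col=0 char='_'
After 2 (j): row=1 col=0 char='_'
After 3 (w): row=1 col=2 char='t'
After 4 (h): row=1 col=1 char='_'
After 5 (w): row=1 col=2 char='t'
After 6 (G): row=2 col=0 char='c'
After 7 (0): row=2 col=0 char='c'
After 8 (k): row=1 col=0 char='_'
After 9 (^): row=1 col=2 char='t'
After 10 (b): row=0 col=19 char='s'
After 11 (j): row=1 col=19 char='s'
After 12 (k): row=0 col=19 char='s'

Answer: sky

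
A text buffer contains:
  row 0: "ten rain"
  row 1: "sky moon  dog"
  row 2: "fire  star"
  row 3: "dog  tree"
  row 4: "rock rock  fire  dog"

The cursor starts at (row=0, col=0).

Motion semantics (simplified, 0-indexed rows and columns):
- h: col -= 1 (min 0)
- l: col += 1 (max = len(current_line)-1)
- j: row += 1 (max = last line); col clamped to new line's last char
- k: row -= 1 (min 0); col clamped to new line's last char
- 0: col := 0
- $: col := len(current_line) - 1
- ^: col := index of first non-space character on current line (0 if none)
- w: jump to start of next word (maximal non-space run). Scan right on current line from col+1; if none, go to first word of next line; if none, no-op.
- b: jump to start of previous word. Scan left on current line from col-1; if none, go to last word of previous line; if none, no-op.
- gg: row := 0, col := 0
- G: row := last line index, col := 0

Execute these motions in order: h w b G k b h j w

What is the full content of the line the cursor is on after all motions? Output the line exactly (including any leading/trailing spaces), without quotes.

After 1 (h): row=0 col=0 char='t'
After 2 (w): row=0 col=4 char='r'
After 3 (b): row=0 col=0 char='t'
After 4 (G): row=4 col=0 char='r'
After 5 (k): row=3 col=0 char='d'
After 6 (b): row=2 col=6 char='s'
After 7 (h): row=2 col=5 char='_'
After 8 (j): row=3 col=5 char='t'
After 9 (w): row=4 col=0 char='r'

Answer: rock rock  fire  dog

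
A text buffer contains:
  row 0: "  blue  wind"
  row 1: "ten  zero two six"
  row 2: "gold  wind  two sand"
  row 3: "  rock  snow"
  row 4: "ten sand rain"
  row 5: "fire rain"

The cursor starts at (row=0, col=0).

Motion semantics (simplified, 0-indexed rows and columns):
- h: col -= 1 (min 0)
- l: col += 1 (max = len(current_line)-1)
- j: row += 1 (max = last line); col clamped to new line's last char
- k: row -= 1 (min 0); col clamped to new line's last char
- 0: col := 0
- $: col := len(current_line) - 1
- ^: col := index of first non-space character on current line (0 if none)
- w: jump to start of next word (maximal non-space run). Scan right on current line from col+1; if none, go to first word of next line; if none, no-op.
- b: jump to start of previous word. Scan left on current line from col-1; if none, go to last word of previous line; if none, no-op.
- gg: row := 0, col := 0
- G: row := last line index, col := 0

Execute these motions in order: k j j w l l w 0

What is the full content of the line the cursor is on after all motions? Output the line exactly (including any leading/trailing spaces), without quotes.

Answer: gold  wind  two sand

Derivation:
After 1 (k): row=0 col=0 char='_'
After 2 (j): row=1 col=0 char='t'
After 3 (j): row=2 col=0 char='g'
After 4 (w): row=2 col=6 char='w'
After 5 (l): row=2 col=7 char='i'
After 6 (l): row=2 col=8 char='n'
After 7 (w): row=2 col=12 char='t'
After 8 (0): row=2 col=0 char='g'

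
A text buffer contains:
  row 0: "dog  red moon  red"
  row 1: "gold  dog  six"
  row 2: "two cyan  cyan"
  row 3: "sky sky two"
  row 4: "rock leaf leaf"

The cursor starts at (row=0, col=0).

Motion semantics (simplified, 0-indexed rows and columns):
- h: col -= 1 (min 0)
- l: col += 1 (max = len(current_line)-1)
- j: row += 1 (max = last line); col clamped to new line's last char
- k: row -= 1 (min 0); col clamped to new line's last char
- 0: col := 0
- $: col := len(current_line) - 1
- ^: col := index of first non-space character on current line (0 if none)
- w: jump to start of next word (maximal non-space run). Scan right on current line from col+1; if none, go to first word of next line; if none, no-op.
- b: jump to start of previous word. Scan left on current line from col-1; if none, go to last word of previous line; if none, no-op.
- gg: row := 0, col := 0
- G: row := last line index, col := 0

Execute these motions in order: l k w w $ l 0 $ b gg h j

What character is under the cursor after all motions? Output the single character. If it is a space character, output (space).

After 1 (l): row=0 col=1 char='o'
After 2 (k): row=0 col=1 char='o'
After 3 (w): row=0 col=5 char='r'
After 4 (w): row=0 col=9 char='m'
After 5 ($): row=0 col=17 char='d'
After 6 (l): row=0 col=17 char='d'
After 7 (0): row=0 col=0 char='d'
After 8 ($): row=0 col=17 char='d'
After 9 (b): row=0 col=15 char='r'
After 10 (gg): row=0 col=0 char='d'
After 11 (h): row=0 col=0 char='d'
After 12 (j): row=1 col=0 char='g'

Answer: g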